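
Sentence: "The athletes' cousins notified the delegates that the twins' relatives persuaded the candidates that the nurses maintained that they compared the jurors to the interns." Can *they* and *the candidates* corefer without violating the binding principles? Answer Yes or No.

Yes

*the candidates* is an R-expression; Principle C requires it to be free (not bound by any c-commanding expression).
— they: subject of the clause headed by 'compared'; the pronoun does not c-command the R-expression — coreference allowed.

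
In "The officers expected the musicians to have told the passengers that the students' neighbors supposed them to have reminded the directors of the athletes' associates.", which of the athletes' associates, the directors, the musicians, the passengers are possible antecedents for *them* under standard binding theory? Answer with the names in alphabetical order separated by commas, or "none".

the musicians, the passengers

*them* is a pronoun; Principle B requires it to be free in its binding domain — the clause headed by 'supposed'.
— the athletes' associates: second object of the clause headed by 'reminded'; is c-commanded by the pronoun; coreference would bind this R-expression — blocked (Principle C).
— the directors: object of the clause headed by 'reminded'; is c-commanded by the pronoun; coreference would bind this R-expression — blocked (Principle C).
— the musicians: subject of the clause headed by 'told'; c-commands the pronoun but lies outside its binding domain — allowed.
— the passengers: object of the clause headed by 'told'; c-commands the pronoun but lies outside its binding domain — allowed.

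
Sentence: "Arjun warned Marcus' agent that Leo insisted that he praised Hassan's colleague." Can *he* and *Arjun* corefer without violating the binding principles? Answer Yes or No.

*Arjun* is an R-expression; Principle C requires it to be free (not bound by any c-commanding expression).
— he: subject of the clause headed by 'praised'; the pronoun does not c-command the R-expression — coreference allowed.

Yes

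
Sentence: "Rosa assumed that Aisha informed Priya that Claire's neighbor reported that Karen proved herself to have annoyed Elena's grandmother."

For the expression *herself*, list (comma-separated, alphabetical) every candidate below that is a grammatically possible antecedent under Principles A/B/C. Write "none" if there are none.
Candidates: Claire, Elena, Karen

Karen

*herself* is a reflexive; Principle A requires it to be bound within its binding domain — the clause headed by 'proved'.
— Claire: possessor inside the subject DP of the clause headed by 'reported'; does not c-command the reflexive — cannot bind it (Principle A).
— Elena: possessor inside the object DP of the clause headed by 'annoyed'; does not c-command the reflexive — cannot bind it (Principle A).
— Karen: subject of the clause headed by 'proved'; c-commands the reflexive within its binding domain — allowed (Principle A).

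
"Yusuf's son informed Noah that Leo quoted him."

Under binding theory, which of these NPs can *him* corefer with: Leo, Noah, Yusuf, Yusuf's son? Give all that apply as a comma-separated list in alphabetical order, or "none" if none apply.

Noah, Yusuf, Yusuf's son

*him* is a pronoun; Principle B requires it to be free in its binding domain — the clause headed by 'quoted'.
— Leo: subject of the clause headed by 'quoted'; c-commands the pronoun within its binding domain — blocked (Principle B).
— Noah: object of the matrix clause; c-commands the pronoun but lies outside its binding domain — allowed.
— Yusuf: possessor inside the subject DP of the matrix clause; does not c-command the pronoun — Principle B does not apply; allowed.
— Yusuf's son: subject of the matrix clause; c-commands the pronoun but lies outside its binding domain — allowed.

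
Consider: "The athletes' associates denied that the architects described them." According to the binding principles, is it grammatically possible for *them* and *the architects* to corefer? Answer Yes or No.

*them* is a pronoun; Principle B requires it to be free in its binding domain — the clause headed by 'described'.
— the architects: subject of the clause headed by 'described'; c-commands the pronoun within its binding domain — blocked (Principle B).

No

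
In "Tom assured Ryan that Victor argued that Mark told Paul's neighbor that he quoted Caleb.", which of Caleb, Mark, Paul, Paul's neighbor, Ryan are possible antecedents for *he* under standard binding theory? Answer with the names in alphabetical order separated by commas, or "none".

Mark, Paul, Paul's neighbor, Ryan

*he* is a pronoun; Principle B requires it to be free in its binding domain — the clause headed by 'quoted'.
— Caleb: object of the clause headed by 'quoted'; is c-commanded by the pronoun; coreference would bind this R-expression — blocked (Principle C).
— Mark: subject of the clause headed by 'told'; c-commands the pronoun but lies outside its binding domain — allowed.
— Paul: possessor inside the object DP of the clause headed by 'told'; does not c-command the pronoun — Principle B does not apply; allowed.
— Paul's neighbor: object of the clause headed by 'told'; c-commands the pronoun but lies outside its binding domain — allowed.
— Ryan: object of the matrix clause; c-commands the pronoun but lies outside its binding domain — allowed.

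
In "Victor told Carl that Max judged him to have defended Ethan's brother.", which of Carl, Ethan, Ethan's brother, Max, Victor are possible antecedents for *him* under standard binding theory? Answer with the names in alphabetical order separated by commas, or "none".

*him* is a pronoun; Principle B requires it to be free in its binding domain — the clause headed by 'judged'.
— Carl: object of the matrix clause; c-commands the pronoun but lies outside its binding domain — allowed.
— Ethan: possessor inside the object DP of the clause headed by 'defended'; is c-commanded by the pronoun; coreference would bind this R-expression — blocked (Principle C).
— Ethan's brother: object of the clause headed by 'defended'; is c-commanded by the pronoun; coreference would bind this R-expression — blocked (Principle C).
— Max: subject of the clause headed by 'judged'; c-commands the pronoun within its binding domain — blocked (Principle B).
— Victor: subject of the matrix clause; c-commands the pronoun but lies outside its binding domain — allowed.

Carl, Victor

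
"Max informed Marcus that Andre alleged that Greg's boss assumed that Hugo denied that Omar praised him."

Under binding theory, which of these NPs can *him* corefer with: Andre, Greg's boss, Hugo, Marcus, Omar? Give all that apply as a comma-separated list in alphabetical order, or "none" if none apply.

*him* is a pronoun; Principle B requires it to be free in its binding domain — the clause headed by 'praised'.
— Andre: subject of the clause headed by 'alleged'; c-commands the pronoun but lies outside its binding domain — allowed.
— Greg's boss: subject of the clause headed by 'assumed'; c-commands the pronoun but lies outside its binding domain — allowed.
— Hugo: subject of the clause headed by 'denied'; c-commands the pronoun but lies outside its binding domain — allowed.
— Marcus: object of the matrix clause; c-commands the pronoun but lies outside its binding domain — allowed.
— Omar: subject of the clause headed by 'praised'; c-commands the pronoun within its binding domain — blocked (Principle B).

Andre, Greg's boss, Hugo, Marcus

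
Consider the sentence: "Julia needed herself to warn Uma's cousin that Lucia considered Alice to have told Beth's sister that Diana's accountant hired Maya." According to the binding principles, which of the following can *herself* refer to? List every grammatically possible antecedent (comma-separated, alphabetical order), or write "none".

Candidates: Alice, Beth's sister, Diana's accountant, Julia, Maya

Julia

*herself* is a reflexive; Principle A requires it to be bound within its binding domain — the matrix clause.
— Alice: subject of the clause headed by 'told'; does not c-command the reflexive — cannot bind it (Principle A).
— Beth's sister: object of the clause headed by 'told'; does not c-command the reflexive — cannot bind it (Principle A).
— Diana's accountant: subject of the clause headed by 'hired'; does not c-command the reflexive — cannot bind it (Principle A).
— Julia: subject of the matrix clause; c-commands the reflexive within its binding domain — allowed (Principle A).
— Maya: object of the clause headed by 'hired'; does not c-command the reflexive — cannot bind it (Principle A).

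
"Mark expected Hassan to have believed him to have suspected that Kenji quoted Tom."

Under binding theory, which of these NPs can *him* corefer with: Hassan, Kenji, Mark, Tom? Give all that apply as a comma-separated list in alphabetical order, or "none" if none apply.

*him* is a pronoun; Principle B requires it to be free in its binding domain — the clause headed by 'believed'.
— Hassan: subject of the clause headed by 'believed'; c-commands the pronoun within its binding domain — blocked (Principle B).
— Kenji: subject of the clause headed by 'quoted'; is c-commanded by the pronoun; coreference would bind this R-expression — blocked (Principle C).
— Mark: subject of the matrix clause; c-commands the pronoun but lies outside its binding domain — allowed.
— Tom: object of the clause headed by 'quoted'; is c-commanded by the pronoun; coreference would bind this R-expression — blocked (Principle C).

Mark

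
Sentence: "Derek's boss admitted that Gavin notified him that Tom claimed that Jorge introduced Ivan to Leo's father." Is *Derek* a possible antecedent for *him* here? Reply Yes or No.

Yes

*him* is a pronoun; Principle B requires it to be free in its binding domain — the clause headed by 'notified'.
— Derek: possessor inside the subject DP of the matrix clause; does not c-command the pronoun — Principle B does not apply; allowed.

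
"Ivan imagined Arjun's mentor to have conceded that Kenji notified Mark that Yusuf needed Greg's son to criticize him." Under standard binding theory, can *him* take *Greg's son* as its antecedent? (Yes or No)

*him* is a pronoun; Principle B requires it to be free in its binding domain — the clause headed by 'criticize'.
— Greg's son: subject of the clause headed by 'criticize'; c-commands the pronoun within its binding domain — blocked (Principle B).

No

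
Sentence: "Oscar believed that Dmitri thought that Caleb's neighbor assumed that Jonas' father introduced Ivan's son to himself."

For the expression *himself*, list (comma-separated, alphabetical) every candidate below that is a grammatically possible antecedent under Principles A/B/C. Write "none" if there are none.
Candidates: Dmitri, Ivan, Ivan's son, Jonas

Ivan's son

*himself* is a reflexive; Principle A requires it to be bound within its binding domain — the clause headed by 'introduced'.
— Dmitri: subject of the clause headed by 'thought'; c-commands the reflexive but lies outside its binding domain — cannot bind it (Principle A).
— Ivan: possessor inside the object DP of the clause headed by 'introduced'; does not c-command the reflexive — cannot bind it (Principle A).
— Ivan's son: object of the clause headed by 'introduced'; c-commands the reflexive within its binding domain — allowed (Principle A).
— Jonas: possessor inside the subject DP of the clause headed by 'introduced'; does not c-command the reflexive — cannot bind it (Principle A).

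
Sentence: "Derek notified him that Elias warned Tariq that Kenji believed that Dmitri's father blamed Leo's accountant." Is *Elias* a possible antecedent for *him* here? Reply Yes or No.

*him* is a pronoun; Principle B requires it to be free in its binding domain — the matrix clause.
— Elias: subject of the clause headed by 'warned'; is c-commanded by the pronoun; coreference would bind this R-expression — blocked (Principle C).

No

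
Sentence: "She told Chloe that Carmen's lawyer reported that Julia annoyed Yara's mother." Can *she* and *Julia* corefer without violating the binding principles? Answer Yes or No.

*Julia* is an R-expression; Principle C requires it to be free (not bound by any c-commanding expression).
— she: subject of the matrix clause; the pronoun c-commands the R-expression — coreference blocked (Principle C).

No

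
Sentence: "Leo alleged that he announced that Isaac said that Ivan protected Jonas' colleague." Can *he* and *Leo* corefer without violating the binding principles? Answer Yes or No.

*Leo* is an R-expression; Principle C requires it to be free (not bound by any c-commanding expression).
— he: subject of the clause headed by 'announced'; the pronoun does not c-command the R-expression — coreference allowed.

Yes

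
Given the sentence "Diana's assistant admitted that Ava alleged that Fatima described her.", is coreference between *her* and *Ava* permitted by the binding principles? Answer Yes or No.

*her* is a pronoun; Principle B requires it to be free in its binding domain — the clause headed by 'described'.
— Ava: subject of the clause headed by 'alleged'; c-commands the pronoun but lies outside its binding domain — allowed.

Yes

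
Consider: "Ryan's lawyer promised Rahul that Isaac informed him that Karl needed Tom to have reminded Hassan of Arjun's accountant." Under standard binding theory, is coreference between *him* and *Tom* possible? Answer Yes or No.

No

*Tom* is an R-expression; Principle C requires it to be free (not bound by any c-commanding expression).
— him: object of the clause headed by 'informed'; the pronoun c-commands the R-expression — coreference blocked (Principle C).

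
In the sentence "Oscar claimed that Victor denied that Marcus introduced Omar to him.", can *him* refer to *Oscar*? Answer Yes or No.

*him* is a pronoun; Principle B requires it to be free in its binding domain — the clause headed by 'introduced'.
— Oscar: subject of the matrix clause; c-commands the pronoun but lies outside its binding domain — allowed.

Yes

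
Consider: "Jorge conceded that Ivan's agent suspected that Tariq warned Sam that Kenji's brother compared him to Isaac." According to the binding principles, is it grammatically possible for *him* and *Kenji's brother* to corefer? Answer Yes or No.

No

*him* is a pronoun; Principle B requires it to be free in its binding domain — the clause headed by 'compared'.
— Kenji's brother: subject of the clause headed by 'compared'; c-commands the pronoun within its binding domain — blocked (Principle B).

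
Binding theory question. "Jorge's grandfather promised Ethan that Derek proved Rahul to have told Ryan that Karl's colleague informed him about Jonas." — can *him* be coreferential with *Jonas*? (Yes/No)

No

*him* is a pronoun; Principle B requires it to be free in its binding domain — the clause headed by 'informed'.
— Jonas: second object of the clause headed by 'informed'; is c-commanded by the pronoun; coreference would bind this R-expression — blocked (Principle C).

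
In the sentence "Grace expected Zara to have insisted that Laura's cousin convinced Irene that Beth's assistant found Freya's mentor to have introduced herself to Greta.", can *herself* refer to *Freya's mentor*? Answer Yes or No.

Yes

*herself* is a reflexive; Principle A requires it to be bound within its binding domain — the clause headed by 'introduced'.
— Freya's mentor: subject of the clause headed by 'introduced'; c-commands the reflexive within its binding domain — allowed (Principle A).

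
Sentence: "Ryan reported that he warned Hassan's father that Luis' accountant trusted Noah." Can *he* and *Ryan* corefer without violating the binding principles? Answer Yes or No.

*Ryan* is an R-expression; Principle C requires it to be free (not bound by any c-commanding expression).
— he: subject of the clause headed by 'warned'; the pronoun does not c-command the R-expression — coreference allowed.

Yes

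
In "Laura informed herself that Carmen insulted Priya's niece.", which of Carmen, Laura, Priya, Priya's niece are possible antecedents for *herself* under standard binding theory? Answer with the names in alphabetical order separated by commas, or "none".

*herself* is a reflexive; Principle A requires it to be bound within its binding domain — the matrix clause.
— Carmen: subject of the clause headed by 'insulted'; does not c-command the reflexive — cannot bind it (Principle A).
— Laura: subject of the matrix clause; c-commands the reflexive within its binding domain — allowed (Principle A).
— Priya: possessor inside the object DP of the clause headed by 'insulted'; does not c-command the reflexive — cannot bind it (Principle A).
— Priya's niece: object of the clause headed by 'insulted'; does not c-command the reflexive — cannot bind it (Principle A).

Laura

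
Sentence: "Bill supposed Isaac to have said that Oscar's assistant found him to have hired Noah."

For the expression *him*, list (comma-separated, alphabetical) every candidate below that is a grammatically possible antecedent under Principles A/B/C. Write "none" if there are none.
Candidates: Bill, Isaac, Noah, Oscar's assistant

*him* is a pronoun; Principle B requires it to be free in its binding domain — the clause headed by 'found'.
— Bill: subject of the matrix clause; c-commands the pronoun but lies outside its binding domain — allowed.
— Isaac: subject of the clause headed by 'said'; c-commands the pronoun but lies outside its binding domain — allowed.
— Noah: object of the clause headed by 'hired'; is c-commanded by the pronoun; coreference would bind this R-expression — blocked (Principle C).
— Oscar's assistant: subject of the clause headed by 'found'; c-commands the pronoun within its binding domain — blocked (Principle B).

Bill, Isaac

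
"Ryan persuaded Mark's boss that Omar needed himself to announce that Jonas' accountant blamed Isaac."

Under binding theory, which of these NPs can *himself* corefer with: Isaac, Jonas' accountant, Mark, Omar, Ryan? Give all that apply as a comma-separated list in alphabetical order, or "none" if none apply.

*himself* is a reflexive; Principle A requires it to be bound within its binding domain — the clause headed by 'needed'.
— Isaac: object of the clause headed by 'blamed'; does not c-command the reflexive — cannot bind it (Principle A).
— Jonas' accountant: subject of the clause headed by 'blamed'; does not c-command the reflexive — cannot bind it (Principle A).
— Mark: possessor inside the object DP of the matrix clause; does not c-command the reflexive — cannot bind it (Principle A).
— Omar: subject of the clause headed by 'needed'; c-commands the reflexive within its binding domain — allowed (Principle A).
— Ryan: subject of the matrix clause; c-commands the reflexive but lies outside its binding domain — cannot bind it (Principle A).

Omar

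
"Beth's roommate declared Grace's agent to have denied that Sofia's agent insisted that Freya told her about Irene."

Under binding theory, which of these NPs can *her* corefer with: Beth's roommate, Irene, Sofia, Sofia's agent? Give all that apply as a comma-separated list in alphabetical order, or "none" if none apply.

Beth's roommate, Sofia, Sofia's agent

*her* is a pronoun; Principle B requires it to be free in its binding domain — the clause headed by 'told'.
— Beth's roommate: subject of the matrix clause; c-commands the pronoun but lies outside its binding domain — allowed.
— Irene: second object of the clause headed by 'told'; is c-commanded by the pronoun; coreference would bind this R-expression — blocked (Principle C).
— Sofia: possessor inside the subject DP of the clause headed by 'insisted'; does not c-command the pronoun — Principle B does not apply; allowed.
— Sofia's agent: subject of the clause headed by 'insisted'; c-commands the pronoun but lies outside its binding domain — allowed.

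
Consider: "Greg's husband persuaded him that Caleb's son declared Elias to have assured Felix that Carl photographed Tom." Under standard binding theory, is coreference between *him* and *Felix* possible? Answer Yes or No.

*Felix* is an R-expression; Principle C requires it to be free (not bound by any c-commanding expression).
— him: object of the matrix clause; the pronoun c-commands the R-expression — coreference blocked (Principle C).

No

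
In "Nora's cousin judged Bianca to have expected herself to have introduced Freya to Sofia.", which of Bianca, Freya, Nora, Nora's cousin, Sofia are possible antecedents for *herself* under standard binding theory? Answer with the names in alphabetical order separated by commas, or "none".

*herself* is a reflexive; Principle A requires it to be bound within its binding domain — the clause headed by 'expected'.
— Bianca: subject of the clause headed by 'expected'; c-commands the reflexive within its binding domain — allowed (Principle A).
— Freya: object of the clause headed by 'introduced'; does not c-command the reflexive — cannot bind it (Principle A).
— Nora: possessor inside the subject DP of the matrix clause; does not c-command the reflexive — cannot bind it (Principle A).
— Nora's cousin: subject of the matrix clause; c-commands the reflexive but lies outside its binding domain — cannot bind it (Principle A).
— Sofia: second object of the clause headed by 'introduced'; does not c-command the reflexive — cannot bind it (Principle A).

Bianca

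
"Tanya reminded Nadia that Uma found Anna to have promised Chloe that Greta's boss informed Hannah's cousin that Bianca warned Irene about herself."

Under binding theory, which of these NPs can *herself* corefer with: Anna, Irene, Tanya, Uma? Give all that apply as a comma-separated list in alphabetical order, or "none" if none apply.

*herself* is a reflexive; Principle A requires it to be bound within its binding domain — the clause headed by 'warned'.
— Anna: subject of the clause headed by 'promised'; c-commands the reflexive but lies outside its binding domain — cannot bind it (Principle A).
— Irene: object of the clause headed by 'warned'; c-commands the reflexive within its binding domain — allowed (Principle A).
— Tanya: subject of the matrix clause; c-commands the reflexive but lies outside its binding domain — cannot bind it (Principle A).
— Uma: subject of the clause headed by 'found'; c-commands the reflexive but lies outside its binding domain — cannot bind it (Principle A).

Irene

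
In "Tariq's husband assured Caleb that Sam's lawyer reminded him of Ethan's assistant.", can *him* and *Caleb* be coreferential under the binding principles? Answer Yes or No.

Yes

*Caleb* is an R-expression; Principle C requires it to be free (not bound by any c-commanding expression).
— him: object of the clause headed by 'reminded'; the pronoun does not c-command the R-expression — coreference allowed.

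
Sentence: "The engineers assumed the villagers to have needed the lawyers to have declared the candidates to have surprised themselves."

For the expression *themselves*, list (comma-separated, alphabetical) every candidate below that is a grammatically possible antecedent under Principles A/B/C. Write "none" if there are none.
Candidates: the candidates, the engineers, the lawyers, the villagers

the candidates

*themselves* is a reflexive; Principle A requires it to be bound within its binding domain — the clause headed by 'surprised'.
— the candidates: subject of the clause headed by 'surprised'; c-commands the reflexive within its binding domain — allowed (Principle A).
— the engineers: subject of the matrix clause; c-commands the reflexive but lies outside its binding domain — cannot bind it (Principle A).
— the lawyers: subject of the clause headed by 'declared'; c-commands the reflexive but lies outside its binding domain — cannot bind it (Principle A).
— the villagers: subject of the clause headed by 'needed'; c-commands the reflexive but lies outside its binding domain — cannot bind it (Principle A).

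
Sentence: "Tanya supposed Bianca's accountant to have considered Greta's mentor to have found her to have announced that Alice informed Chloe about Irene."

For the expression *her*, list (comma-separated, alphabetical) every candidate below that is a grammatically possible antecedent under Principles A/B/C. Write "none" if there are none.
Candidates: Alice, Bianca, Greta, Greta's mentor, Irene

*her* is a pronoun; Principle B requires it to be free in its binding domain — the clause headed by 'found'.
— Alice: subject of the clause headed by 'informed'; is c-commanded by the pronoun; coreference would bind this R-expression — blocked (Principle C).
— Bianca: possessor inside the subject DP of the clause headed by 'considered'; does not c-command the pronoun — Principle B does not apply; allowed.
— Greta: possessor inside the subject DP of the clause headed by 'found'; does not c-command the pronoun — Principle B does not apply; allowed.
— Greta's mentor: subject of the clause headed by 'found'; c-commands the pronoun within its binding domain — blocked (Principle B).
— Irene: second object of the clause headed by 'informed'; is c-commanded by the pronoun; coreference would bind this R-expression — blocked (Principle C).

Bianca, Greta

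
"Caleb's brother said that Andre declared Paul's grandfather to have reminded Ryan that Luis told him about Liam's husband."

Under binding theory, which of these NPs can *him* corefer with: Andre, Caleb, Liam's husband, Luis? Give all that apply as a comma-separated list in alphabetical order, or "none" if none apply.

Andre, Caleb

*him* is a pronoun; Principle B requires it to be free in its binding domain — the clause headed by 'told'.
— Andre: subject of the clause headed by 'declared'; c-commands the pronoun but lies outside its binding domain — allowed.
— Caleb: possessor inside the subject DP of the matrix clause; does not c-command the pronoun — Principle B does not apply; allowed.
— Liam's husband: second object of the clause headed by 'told'; is c-commanded by the pronoun; coreference would bind this R-expression — blocked (Principle C).
— Luis: subject of the clause headed by 'told'; c-commands the pronoun within its binding domain — blocked (Principle B).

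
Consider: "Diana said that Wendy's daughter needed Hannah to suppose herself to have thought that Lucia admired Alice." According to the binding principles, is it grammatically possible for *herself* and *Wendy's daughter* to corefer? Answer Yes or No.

No

*herself* is a reflexive; Principle A requires it to be bound within its binding domain — the clause headed by 'suppose'.
— Wendy's daughter: subject of the clause headed by 'needed'; c-commands the reflexive but lies outside its binding domain — cannot bind it (Principle A).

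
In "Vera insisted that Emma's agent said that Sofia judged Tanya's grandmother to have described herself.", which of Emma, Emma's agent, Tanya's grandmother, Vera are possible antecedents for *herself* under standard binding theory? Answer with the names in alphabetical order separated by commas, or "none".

Tanya's grandmother

*herself* is a reflexive; Principle A requires it to be bound within its binding domain — the clause headed by 'described'.
— Emma: possessor inside the subject DP of the clause headed by 'said'; does not c-command the reflexive — cannot bind it (Principle A).
— Emma's agent: subject of the clause headed by 'said'; c-commands the reflexive but lies outside its binding domain — cannot bind it (Principle A).
— Tanya's grandmother: subject of the clause headed by 'described'; c-commands the reflexive within its binding domain — allowed (Principle A).
— Vera: subject of the matrix clause; c-commands the reflexive but lies outside its binding domain — cannot bind it (Principle A).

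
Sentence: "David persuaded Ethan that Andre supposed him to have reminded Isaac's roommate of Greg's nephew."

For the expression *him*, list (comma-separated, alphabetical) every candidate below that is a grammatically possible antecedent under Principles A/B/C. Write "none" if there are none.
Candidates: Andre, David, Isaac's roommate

David

*him* is a pronoun; Principle B requires it to be free in its binding domain — the clause headed by 'supposed'.
— Andre: subject of the clause headed by 'supposed'; c-commands the pronoun within its binding domain — blocked (Principle B).
— David: subject of the matrix clause; c-commands the pronoun but lies outside its binding domain — allowed.
— Isaac's roommate: object of the clause headed by 'reminded'; is c-commanded by the pronoun; coreference would bind this R-expression — blocked (Principle C).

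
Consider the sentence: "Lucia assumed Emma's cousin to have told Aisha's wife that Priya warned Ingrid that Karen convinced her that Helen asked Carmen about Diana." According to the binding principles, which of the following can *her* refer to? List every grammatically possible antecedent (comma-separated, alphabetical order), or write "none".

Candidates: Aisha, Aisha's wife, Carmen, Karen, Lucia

Aisha, Aisha's wife, Lucia

*her* is a pronoun; Principle B requires it to be free in its binding domain — the clause headed by 'convinced'.
— Aisha: possessor inside the object DP of the clause headed by 'told'; does not c-command the pronoun — Principle B does not apply; allowed.
— Aisha's wife: object of the clause headed by 'told'; c-commands the pronoun but lies outside its binding domain — allowed.
— Carmen: object of the clause headed by 'asked'; is c-commanded by the pronoun; coreference would bind this R-expression — blocked (Principle C).
— Karen: subject of the clause headed by 'convinced'; c-commands the pronoun within its binding domain — blocked (Principle B).
— Lucia: subject of the matrix clause; c-commands the pronoun but lies outside its binding domain — allowed.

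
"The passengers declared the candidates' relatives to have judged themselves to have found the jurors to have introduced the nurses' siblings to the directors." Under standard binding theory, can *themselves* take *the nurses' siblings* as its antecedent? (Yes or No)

*themselves* is a reflexive; Principle A requires it to be bound within its binding domain — the clause headed by 'judged'.
— the nurses' siblings: object of the clause headed by 'introduced'; does not c-command the reflexive — cannot bind it (Principle A).

No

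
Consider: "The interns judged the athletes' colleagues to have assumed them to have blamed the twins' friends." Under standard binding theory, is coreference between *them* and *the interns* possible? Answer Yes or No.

Yes

*the interns* is an R-expression; Principle C requires it to be free (not bound by any c-commanding expression).
— them: subject of the clause headed by 'blamed'; the pronoun does not c-command the R-expression — coreference allowed.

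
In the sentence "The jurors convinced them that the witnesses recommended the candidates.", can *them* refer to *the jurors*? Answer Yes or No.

No

*them* is a pronoun; Principle B requires it to be free in its binding domain — the matrix clause.
— the jurors: subject of the matrix clause; c-commands the pronoun within its binding domain — blocked (Principle B).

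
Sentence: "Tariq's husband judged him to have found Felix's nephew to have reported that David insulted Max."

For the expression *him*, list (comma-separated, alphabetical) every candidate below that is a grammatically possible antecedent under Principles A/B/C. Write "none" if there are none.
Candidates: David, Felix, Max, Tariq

Tariq

*him* is a pronoun; Principle B requires it to be free in its binding domain — the matrix clause.
— David: subject of the clause headed by 'insulted'; is c-commanded by the pronoun; coreference would bind this R-expression — blocked (Principle C).
— Felix: possessor inside the subject DP of the clause headed by 'reported'; is c-commanded by the pronoun; coreference would bind this R-expression — blocked (Principle C).
— Max: object of the clause headed by 'insulted'; is c-commanded by the pronoun; coreference would bind this R-expression — blocked (Principle C).
— Tariq: possessor inside the subject DP of the matrix clause; does not c-command the pronoun — Principle B does not apply; allowed.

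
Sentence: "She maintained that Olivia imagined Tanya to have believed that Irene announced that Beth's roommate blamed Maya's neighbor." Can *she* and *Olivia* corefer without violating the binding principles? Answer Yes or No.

No

*Olivia* is an R-expression; Principle C requires it to be free (not bound by any c-commanding expression).
— she: subject of the matrix clause; the pronoun c-commands the R-expression — coreference blocked (Principle C).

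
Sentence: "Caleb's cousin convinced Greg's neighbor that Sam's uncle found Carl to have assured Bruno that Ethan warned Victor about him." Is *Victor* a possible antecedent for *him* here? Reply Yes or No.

No

*him* is a pronoun; Principle B requires it to be free in its binding domain — the clause headed by 'warned'.
— Victor: object of the clause headed by 'warned'; c-commands the pronoun within its binding domain — blocked (Principle B).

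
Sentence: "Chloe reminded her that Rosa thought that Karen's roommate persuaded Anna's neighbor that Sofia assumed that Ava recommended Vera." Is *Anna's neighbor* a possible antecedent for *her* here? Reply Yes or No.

No

*her* is a pronoun; Principle B requires it to be free in its binding domain — the matrix clause.
— Anna's neighbor: object of the clause headed by 'persuaded'; is c-commanded by the pronoun; coreference would bind this R-expression — blocked (Principle C).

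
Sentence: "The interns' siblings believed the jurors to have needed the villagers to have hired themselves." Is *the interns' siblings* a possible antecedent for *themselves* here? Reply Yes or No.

No

*themselves* is a reflexive; Principle A requires it to be bound within its binding domain — the clause headed by 'hired'.
— the interns' siblings: subject of the matrix clause; c-commands the reflexive but lies outside its binding domain — cannot bind it (Principle A).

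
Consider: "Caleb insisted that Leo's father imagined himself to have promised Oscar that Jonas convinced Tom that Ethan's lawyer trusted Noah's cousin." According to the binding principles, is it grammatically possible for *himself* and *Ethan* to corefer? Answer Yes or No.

No

*himself* is a reflexive; Principle A requires it to be bound within its binding domain — the clause headed by 'imagined'.
— Ethan: possessor inside the subject DP of the clause headed by 'trusted'; does not c-command the reflexive — cannot bind it (Principle A).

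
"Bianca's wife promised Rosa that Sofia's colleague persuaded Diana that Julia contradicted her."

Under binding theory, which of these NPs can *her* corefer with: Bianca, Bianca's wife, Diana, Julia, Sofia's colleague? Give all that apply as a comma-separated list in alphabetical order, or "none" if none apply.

Bianca, Bianca's wife, Diana, Sofia's colleague

*her* is a pronoun; Principle B requires it to be free in its binding domain — the clause headed by 'contradicted'.
— Bianca: possessor inside the subject DP of the matrix clause; does not c-command the pronoun — Principle B does not apply; allowed.
— Bianca's wife: subject of the matrix clause; c-commands the pronoun but lies outside its binding domain — allowed.
— Diana: object of the clause headed by 'persuaded'; c-commands the pronoun but lies outside its binding domain — allowed.
— Julia: subject of the clause headed by 'contradicted'; c-commands the pronoun within its binding domain — blocked (Principle B).
— Sofia's colleague: subject of the clause headed by 'persuaded'; c-commands the pronoun but lies outside its binding domain — allowed.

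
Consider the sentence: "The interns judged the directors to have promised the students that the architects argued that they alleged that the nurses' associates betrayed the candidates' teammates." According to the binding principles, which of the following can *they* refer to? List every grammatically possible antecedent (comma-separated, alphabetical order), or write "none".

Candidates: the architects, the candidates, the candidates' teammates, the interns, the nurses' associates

the architects, the interns

*they* is a pronoun; Principle B requires it to be free in its binding domain — the clause headed by 'alleged'.
— the architects: subject of the clause headed by 'argued'; c-commands the pronoun but lies outside its binding domain — allowed.
— the candidates: possessor inside the object DP of the clause headed by 'betrayed'; is c-commanded by the pronoun; coreference would bind this R-expression — blocked (Principle C).
— the candidates' teammates: object of the clause headed by 'betrayed'; is c-commanded by the pronoun; coreference would bind this R-expression — blocked (Principle C).
— the interns: subject of the matrix clause; c-commands the pronoun but lies outside its binding domain — allowed.
— the nurses' associates: subject of the clause headed by 'betrayed'; is c-commanded by the pronoun; coreference would bind this R-expression — blocked (Principle C).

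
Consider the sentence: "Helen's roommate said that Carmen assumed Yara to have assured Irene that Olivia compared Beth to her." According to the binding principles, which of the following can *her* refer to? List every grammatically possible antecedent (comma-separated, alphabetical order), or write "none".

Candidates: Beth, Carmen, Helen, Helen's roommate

Carmen, Helen, Helen's roommate

*her* is a pronoun; Principle B requires it to be free in its binding domain — the clause headed by 'compared'.
— Beth: object of the clause headed by 'compared'; c-commands the pronoun within its binding domain — blocked (Principle B).
— Carmen: subject of the clause headed by 'assumed'; c-commands the pronoun but lies outside its binding domain — allowed.
— Helen: possessor inside the subject DP of the matrix clause; does not c-command the pronoun — Principle B does not apply; allowed.
— Helen's roommate: subject of the matrix clause; c-commands the pronoun but lies outside its binding domain — allowed.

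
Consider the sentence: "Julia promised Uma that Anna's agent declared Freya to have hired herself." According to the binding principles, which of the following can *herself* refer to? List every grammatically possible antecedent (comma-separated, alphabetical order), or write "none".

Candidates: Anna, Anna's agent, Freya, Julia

Freya

*herself* is a reflexive; Principle A requires it to be bound within its binding domain — the clause headed by 'hired'.
— Anna: possessor inside the subject DP of the clause headed by 'declared'; does not c-command the reflexive — cannot bind it (Principle A).
— Anna's agent: subject of the clause headed by 'declared'; c-commands the reflexive but lies outside its binding domain — cannot bind it (Principle A).
— Freya: subject of the clause headed by 'hired'; c-commands the reflexive within its binding domain — allowed (Principle A).
— Julia: subject of the matrix clause; c-commands the reflexive but lies outside its binding domain — cannot bind it (Principle A).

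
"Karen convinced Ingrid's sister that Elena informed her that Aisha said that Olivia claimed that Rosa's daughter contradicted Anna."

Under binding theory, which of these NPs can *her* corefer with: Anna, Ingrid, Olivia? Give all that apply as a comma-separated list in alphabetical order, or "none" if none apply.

Ingrid

*her* is a pronoun; Principle B requires it to be free in its binding domain — the clause headed by 'informed'.
— Anna: object of the clause headed by 'contradicted'; is c-commanded by the pronoun; coreference would bind this R-expression — blocked (Principle C).
— Ingrid: possessor inside the object DP of the matrix clause; does not c-command the pronoun — Principle B does not apply; allowed.
— Olivia: subject of the clause headed by 'claimed'; is c-commanded by the pronoun; coreference would bind this R-expression — blocked (Principle C).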